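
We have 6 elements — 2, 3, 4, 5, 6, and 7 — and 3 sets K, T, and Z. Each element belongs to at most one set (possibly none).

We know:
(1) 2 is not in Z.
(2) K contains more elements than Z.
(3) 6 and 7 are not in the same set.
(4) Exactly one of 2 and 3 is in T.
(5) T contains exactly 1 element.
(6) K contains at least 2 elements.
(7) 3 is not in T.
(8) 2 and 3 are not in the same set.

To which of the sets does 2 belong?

2: T

From (1): 2 ∉ Z.
From (7): 3 ∉ T.
(4) (exactly one): 2 ∈ T.
(5): T already has 1, so the rest are out.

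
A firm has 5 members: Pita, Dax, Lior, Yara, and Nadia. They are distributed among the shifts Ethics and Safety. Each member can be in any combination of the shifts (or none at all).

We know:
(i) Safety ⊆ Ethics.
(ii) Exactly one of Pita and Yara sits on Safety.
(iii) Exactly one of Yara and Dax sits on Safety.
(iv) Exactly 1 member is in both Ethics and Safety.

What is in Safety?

Safety = {Yara}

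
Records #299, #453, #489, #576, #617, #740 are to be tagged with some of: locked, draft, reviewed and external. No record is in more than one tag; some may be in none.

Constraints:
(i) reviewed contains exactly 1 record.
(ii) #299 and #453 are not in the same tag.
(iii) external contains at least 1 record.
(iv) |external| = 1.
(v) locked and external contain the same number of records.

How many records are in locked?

1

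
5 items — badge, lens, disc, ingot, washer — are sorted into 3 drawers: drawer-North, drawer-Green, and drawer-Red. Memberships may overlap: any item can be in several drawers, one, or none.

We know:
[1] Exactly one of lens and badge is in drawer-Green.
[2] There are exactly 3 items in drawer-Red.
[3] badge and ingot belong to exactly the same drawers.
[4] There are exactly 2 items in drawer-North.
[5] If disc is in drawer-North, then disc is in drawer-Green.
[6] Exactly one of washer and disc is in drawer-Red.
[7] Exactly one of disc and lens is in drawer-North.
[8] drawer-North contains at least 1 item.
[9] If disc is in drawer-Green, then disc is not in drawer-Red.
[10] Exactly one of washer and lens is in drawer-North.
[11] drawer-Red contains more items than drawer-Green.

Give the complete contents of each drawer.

drawer-North = {disc, washer}; drawer-Green = {disc, lens}; drawer-Red = {badge, ingot, washer}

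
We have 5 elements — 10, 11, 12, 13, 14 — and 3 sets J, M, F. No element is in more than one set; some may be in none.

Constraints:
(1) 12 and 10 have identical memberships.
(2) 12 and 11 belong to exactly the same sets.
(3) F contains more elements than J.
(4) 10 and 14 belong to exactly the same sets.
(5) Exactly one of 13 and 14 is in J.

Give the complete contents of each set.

J = {13}; M = {}; F = {10, 11, 12, 14}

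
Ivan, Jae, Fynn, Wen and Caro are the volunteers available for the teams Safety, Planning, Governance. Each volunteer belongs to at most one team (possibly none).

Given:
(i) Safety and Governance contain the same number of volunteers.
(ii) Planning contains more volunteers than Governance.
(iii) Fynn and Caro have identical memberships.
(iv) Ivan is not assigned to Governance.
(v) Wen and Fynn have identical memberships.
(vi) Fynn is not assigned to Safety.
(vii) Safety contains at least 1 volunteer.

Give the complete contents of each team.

From (iv): Ivan ∉ Governance.
From (vi): Fynn ∉ Safety.
(iii): Caro matches Fynn: Caro ∉ Safety.
(v): Wen matches Fynn: Wen ∉ Safety.
Suppose Ivan ∉ Safety: no assignment then satisfies all the clues, so Ivan ∈ Safety.

Safety = {Ivan}; Planning = {Caro, Fynn, Wen}; Governance = {Jae}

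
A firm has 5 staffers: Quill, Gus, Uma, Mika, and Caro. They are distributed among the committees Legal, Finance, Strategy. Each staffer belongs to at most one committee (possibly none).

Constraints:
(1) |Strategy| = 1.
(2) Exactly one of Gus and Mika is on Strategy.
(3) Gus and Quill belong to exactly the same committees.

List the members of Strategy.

Strategy = {Mika}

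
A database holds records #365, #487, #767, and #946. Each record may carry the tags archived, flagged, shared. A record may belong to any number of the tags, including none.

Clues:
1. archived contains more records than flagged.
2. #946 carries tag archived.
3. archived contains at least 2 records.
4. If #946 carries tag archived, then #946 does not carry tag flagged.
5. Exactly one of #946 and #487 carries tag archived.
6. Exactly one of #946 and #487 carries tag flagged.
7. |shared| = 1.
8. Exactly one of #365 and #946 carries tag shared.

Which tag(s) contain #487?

#487: flagged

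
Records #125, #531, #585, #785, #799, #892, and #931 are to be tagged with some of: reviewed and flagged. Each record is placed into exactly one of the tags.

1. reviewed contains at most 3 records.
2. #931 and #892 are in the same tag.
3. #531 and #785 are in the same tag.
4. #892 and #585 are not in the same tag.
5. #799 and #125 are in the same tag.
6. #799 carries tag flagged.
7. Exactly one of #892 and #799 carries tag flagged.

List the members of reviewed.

reviewed = {#892, #931}

From (6): #799 ∈ flagged.
(5): #125 matches #799: #125 ∉ reviewed.
(5): #125 matches #799: #125 ∈ flagged.
(7) (exactly one): #892 ∉ flagged.
Only one tag left: #892 ∈ reviewed.
(2): #931 matches #892: #931 ∈ reviewed.
(4): #585 ∉ reviewed.
Only one tag left: #585 ∈ flagged.
Suppose #531 ∈ reviewed: no assignment then satisfies all the clues, so #531 ∉ reviewed.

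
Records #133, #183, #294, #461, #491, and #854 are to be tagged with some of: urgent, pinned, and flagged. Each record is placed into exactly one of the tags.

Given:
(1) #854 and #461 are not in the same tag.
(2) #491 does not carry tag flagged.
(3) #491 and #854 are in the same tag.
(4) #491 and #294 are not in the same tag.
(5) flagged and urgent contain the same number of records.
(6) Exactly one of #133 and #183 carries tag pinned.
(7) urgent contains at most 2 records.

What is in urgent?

urgent = {#491, #854}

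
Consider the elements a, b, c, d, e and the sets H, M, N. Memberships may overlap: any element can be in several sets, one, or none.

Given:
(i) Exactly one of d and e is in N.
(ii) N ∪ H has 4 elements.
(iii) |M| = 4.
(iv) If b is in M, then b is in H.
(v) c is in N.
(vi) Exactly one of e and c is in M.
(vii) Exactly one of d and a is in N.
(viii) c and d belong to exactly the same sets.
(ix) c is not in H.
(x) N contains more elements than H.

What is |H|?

2

From (v): c ∈ N.
From (ix): c ∉ H.
(viii): d matches c: d ∉ H.
(viii): d matches c: d ∈ N.
(i) (exactly one): e ∉ N.
(vii) (exactly one): a ∉ N.
Suppose a ∉ M: no assignment then satisfies all the clues, so a ∈ M.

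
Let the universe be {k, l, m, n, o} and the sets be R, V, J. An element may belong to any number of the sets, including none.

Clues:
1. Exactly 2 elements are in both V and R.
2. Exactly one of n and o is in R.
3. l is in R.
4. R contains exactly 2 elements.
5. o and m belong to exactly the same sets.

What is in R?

R = {l, n}

From (3): l ∈ R.
Suppose k ∈ R: no assignment then satisfies all the clues, so k ∉ R.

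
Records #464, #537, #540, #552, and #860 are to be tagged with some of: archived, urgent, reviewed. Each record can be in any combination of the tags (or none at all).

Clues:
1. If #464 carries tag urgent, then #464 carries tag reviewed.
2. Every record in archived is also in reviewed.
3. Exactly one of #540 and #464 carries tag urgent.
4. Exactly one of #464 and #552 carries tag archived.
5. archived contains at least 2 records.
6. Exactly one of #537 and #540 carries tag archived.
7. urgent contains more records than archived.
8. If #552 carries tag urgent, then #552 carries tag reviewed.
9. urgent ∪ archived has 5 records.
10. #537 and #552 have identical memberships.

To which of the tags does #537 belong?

#537: reviewed, urgent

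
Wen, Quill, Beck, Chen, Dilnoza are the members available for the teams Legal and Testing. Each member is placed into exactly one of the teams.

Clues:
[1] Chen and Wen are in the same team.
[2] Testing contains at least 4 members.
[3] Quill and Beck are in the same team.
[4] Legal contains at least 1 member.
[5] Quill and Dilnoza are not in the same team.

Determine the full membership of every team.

Legal = {Dilnoza}; Testing = {Beck, Chen, Quill, Wen}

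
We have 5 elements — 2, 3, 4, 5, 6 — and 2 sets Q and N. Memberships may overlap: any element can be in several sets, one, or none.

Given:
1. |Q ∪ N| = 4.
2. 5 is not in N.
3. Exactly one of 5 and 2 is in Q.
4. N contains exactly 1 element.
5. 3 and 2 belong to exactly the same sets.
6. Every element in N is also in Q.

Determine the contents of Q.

Q = {2, 3, 4, 6}

From (2): 5 ∉ N.
Suppose 2 ∉ Q: no assignment then satisfies all the clues, so 2 ∈ Q.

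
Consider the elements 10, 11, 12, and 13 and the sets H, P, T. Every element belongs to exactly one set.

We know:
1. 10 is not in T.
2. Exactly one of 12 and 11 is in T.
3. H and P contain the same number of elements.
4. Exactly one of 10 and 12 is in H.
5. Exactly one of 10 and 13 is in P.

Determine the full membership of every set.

H = {12}; P = {10}; T = {11, 13}

From (1): 10 ∉ T.
Suppose 10 ∈ H: no assignment then satisfies all the clues, so 10 ∉ H.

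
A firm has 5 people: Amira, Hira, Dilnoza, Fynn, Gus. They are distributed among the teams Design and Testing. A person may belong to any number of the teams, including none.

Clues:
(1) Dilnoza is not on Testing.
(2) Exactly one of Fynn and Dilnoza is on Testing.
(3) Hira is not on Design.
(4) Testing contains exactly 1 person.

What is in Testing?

From (1): Dilnoza ∉ Testing.
From (3): Hira ∉ Design.
(2) (exactly one): Fynn ∈ Testing.
(4): Testing already has 1, so the rest are out.

Testing = {Fynn}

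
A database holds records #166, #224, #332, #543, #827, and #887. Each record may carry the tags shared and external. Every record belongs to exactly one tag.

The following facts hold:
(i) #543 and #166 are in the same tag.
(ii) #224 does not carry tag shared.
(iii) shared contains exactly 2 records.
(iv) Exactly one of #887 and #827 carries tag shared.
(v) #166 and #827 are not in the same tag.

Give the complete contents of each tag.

shared = {#332, #827}; external = {#166, #224, #543, #887}

From (ii): #224 ∉ shared.
Only one tag left: #224 ∈ external.
Suppose #166 ∈ shared: no assignment then satisfies all the clues, so #166 ∉ shared.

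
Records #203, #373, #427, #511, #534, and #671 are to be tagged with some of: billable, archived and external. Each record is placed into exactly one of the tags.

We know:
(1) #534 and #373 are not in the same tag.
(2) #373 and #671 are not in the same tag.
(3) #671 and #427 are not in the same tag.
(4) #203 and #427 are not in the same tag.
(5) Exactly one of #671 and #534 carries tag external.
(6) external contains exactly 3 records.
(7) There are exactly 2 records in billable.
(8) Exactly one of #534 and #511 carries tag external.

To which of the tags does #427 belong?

#427: billable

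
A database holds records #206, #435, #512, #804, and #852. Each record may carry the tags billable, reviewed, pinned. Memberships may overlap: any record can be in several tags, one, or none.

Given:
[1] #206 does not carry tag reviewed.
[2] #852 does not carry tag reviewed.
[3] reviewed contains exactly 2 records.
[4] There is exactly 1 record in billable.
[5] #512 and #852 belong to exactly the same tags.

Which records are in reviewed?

From (1): #206 ∉ reviewed.
From (2): #852 ∉ reviewed.
(5): #512 matches #852: #512 ∉ reviewed.
(3): only 2 candidates remain for reviewed, so all are in.

reviewed = {#435, #804}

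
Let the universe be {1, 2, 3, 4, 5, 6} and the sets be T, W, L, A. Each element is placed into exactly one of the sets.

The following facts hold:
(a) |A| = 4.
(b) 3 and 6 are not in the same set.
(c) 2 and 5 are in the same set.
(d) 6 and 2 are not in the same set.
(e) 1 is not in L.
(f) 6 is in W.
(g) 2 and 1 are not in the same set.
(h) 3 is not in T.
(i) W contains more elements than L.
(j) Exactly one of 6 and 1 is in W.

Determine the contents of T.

T = {1}

From (e): 1 ∉ L.
From (f): 6 ∈ W.
From (h): 3 ∉ T.
(b): 3 ∉ W.
(d): 2 ∉ W.
(j) (exactly one): 1 ∉ W.
(c): 5 matches 2: 5 ∉ W.
Suppose 1 ∉ T: no assignment then satisfies all the clues, so 1 ∈ T.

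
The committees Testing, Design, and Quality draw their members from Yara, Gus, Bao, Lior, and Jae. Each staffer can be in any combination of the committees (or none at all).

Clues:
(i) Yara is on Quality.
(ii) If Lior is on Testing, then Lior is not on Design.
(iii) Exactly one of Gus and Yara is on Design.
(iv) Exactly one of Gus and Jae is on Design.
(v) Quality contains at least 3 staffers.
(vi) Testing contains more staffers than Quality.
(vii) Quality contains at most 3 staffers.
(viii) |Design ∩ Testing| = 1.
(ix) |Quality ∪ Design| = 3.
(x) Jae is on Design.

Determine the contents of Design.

Design = {Jae, Yara}

From (i): Yara ∈ Quality.
From (x): Jae ∈ Design.
(iv) (exactly one): Gus ∉ Design.
(iii) (exactly one): Yara ∈ Design.
Suppose Bao ∈ Design: no assignment then satisfies all the clues, so Bao ∉ Design.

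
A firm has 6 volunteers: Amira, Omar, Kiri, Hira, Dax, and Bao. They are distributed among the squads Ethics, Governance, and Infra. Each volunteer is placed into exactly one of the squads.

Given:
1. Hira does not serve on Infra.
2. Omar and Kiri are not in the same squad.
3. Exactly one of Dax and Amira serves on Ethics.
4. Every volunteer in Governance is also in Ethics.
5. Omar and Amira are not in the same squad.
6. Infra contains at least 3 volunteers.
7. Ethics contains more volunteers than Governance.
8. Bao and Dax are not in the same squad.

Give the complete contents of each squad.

Ethics = {Dax, Hira, Omar}; Governance = {}; Infra = {Amira, Bao, Kiri}

From (1): Hira ∉ Infra.
Suppose Amira ∈ Ethics: no assignment then satisfies all the clues, so Amira ∉ Ethics.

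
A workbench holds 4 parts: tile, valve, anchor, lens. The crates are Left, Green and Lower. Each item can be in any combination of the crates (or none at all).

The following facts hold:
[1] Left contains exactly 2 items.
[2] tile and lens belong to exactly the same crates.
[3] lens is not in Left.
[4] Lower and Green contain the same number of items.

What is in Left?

From (3): lens ∉ Left.
(2): tile matches lens: tile ∉ Left.
(1): only 2 candidates remain for Left, so all are in.

Left = {anchor, valve}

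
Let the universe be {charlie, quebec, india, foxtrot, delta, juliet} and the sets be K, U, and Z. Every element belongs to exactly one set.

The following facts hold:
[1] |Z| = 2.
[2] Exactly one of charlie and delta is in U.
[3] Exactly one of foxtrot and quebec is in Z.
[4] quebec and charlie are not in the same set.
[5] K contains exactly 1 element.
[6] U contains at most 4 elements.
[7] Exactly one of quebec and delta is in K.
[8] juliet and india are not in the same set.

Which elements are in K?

K = {delta}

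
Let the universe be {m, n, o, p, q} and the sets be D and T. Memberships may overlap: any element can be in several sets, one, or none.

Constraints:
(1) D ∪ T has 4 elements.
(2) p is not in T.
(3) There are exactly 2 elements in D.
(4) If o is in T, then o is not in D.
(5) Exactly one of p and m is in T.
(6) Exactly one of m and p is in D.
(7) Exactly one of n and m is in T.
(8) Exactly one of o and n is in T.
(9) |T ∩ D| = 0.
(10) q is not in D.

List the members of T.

From (2): p ∉ T.
From (10): q ∉ D.
(5) (exactly one): m ∈ T.
(7) (exactly one): n ∉ T.
(8) (exactly one): o ∈ T.
(4): o ∉ D.
Suppose q ∈ T: no assignment then satisfies all the clues, so q ∉ T.

T = {m, o}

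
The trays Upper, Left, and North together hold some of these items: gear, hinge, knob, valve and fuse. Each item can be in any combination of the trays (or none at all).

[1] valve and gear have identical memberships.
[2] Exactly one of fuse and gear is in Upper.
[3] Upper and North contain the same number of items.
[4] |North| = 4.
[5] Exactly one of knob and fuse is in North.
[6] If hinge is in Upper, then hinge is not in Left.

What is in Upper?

Upper = {gear, hinge, knob, valve}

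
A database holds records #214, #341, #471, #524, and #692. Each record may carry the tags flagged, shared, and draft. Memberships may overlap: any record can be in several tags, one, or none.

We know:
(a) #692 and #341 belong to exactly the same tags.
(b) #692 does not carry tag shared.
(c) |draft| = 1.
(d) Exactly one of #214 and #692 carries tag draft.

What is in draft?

draft = {#214}

From (b): #692 ∉ shared.
(a): #341 matches #692: #341 ∉ shared.
Suppose #214 ∉ draft: no assignment then satisfies all the clues, so #214 ∈ draft.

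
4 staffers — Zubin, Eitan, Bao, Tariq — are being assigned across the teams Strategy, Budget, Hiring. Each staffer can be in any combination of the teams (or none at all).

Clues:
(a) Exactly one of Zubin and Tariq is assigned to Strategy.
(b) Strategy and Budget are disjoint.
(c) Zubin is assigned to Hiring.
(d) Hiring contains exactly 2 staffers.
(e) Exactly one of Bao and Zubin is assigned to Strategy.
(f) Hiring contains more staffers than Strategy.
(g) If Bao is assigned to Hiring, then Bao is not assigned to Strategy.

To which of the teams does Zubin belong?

From (c): Zubin ∈ Hiring.
Suppose Zubin ∉ Strategy: no assignment then satisfies all the clues, so Zubin ∈ Strategy.

Zubin: Hiring, Strategy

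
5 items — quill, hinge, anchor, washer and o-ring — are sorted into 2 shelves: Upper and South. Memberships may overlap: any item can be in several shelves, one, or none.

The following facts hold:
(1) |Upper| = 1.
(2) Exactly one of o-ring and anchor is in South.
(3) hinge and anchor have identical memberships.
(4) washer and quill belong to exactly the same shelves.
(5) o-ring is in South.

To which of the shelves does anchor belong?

From (5): o-ring ∈ South.
(2) (exactly one): anchor ∉ South.
(3): hinge matches anchor: hinge ∉ South.
Suppose anchor ∈ Upper: no assignment then satisfies all the clues, so anchor ∉ Upper.

anchor: none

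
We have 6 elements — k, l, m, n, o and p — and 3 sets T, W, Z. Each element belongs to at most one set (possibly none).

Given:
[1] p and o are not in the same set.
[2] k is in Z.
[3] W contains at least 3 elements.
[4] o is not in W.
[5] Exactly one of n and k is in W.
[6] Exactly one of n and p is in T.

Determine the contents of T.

From (2): k ∈ Z.
From (4): o ∉ W.
(5) (exactly one): n ∈ W.
(6) (exactly one): p ∈ T.
(1): o ∉ T.
(3): only 3 candidates remain for W, so all are in.

T = {p}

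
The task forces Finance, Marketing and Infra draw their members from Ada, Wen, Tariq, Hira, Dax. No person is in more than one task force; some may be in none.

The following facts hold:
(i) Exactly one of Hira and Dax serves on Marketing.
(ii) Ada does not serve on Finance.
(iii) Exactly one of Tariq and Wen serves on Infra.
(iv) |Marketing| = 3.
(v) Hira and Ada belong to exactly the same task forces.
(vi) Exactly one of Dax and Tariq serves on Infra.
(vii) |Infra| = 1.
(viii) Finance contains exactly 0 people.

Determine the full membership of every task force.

Finance = {}; Marketing = {Ada, Hira, Wen}; Infra = {Tariq}

From (ii): Ada ∉ Finance.
(v): Hira matches Ada: Hira ∉ Finance.
(viii): Finance already has 0, so the rest are out.
Suppose Ada ∉ Marketing: no assignment then satisfies all the clues, so Ada ∈ Marketing.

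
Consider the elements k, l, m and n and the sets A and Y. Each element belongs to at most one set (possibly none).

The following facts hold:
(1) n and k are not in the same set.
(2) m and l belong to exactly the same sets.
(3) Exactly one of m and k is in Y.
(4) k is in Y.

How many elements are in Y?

From (4): k ∈ Y.
(1): n ∉ Y.
(3) (exactly one): m ∉ Y.
(2): l matches m: l ∉ Y.

1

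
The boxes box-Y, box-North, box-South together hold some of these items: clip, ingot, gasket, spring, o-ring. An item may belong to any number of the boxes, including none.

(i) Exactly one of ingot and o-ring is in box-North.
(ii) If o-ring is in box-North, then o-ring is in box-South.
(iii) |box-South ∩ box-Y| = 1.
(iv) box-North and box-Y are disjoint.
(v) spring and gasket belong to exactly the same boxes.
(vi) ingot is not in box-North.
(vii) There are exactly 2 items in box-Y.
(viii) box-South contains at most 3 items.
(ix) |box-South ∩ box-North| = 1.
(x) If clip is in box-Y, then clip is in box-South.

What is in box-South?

box-South = {clip, o-ring}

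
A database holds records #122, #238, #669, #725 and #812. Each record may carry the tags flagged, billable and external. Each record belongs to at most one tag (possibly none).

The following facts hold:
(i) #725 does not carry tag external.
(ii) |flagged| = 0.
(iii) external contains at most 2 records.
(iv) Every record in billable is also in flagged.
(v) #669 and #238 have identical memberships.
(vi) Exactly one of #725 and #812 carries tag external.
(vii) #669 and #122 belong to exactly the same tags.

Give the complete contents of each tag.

flagged = {}; billable = {}; external = {#812}

From (i): #725 ∉ external.
(ii): flagged already has 0, so the rest are out.
(iv) contrapositive: #122 ∉ billable.
(iv) contrapositive: #238 ∉ billable.
(iv) contrapositive: #669 ∉ billable.
(iv) contrapositive: #725 ∉ billable.
(iv) contrapositive: #812 ∉ billable.
(vi) (exactly one): #812 ∈ external.
Suppose #122 ∈ external: no assignment then satisfies all the clues, so #122 ∉ external.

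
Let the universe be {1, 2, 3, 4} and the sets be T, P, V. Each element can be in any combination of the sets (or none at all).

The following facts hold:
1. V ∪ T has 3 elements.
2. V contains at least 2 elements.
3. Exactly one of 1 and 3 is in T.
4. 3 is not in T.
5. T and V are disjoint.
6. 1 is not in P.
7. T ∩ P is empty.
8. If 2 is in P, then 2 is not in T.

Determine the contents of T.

From (4): 3 ∉ T.
From (6): 1 ∉ P.
(3) (exactly one): 1 ∈ T.
(5) (disjoint): 1 ∉ V.
Suppose 2 ∈ T: no assignment then satisfies all the clues, so 2 ∉ T.

T = {1}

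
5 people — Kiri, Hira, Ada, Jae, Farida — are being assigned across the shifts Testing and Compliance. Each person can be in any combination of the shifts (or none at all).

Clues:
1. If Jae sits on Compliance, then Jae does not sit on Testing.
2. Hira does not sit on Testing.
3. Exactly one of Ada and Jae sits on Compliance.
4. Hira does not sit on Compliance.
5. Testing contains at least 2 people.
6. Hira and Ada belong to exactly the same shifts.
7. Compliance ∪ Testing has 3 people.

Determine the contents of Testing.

Testing = {Farida, Kiri}

From (2): Hira ∉ Testing.
From (4): Hira ∉ Compliance.
(6): Ada matches Hira: Ada ∉ Testing.
(6): Ada matches Hira: Ada ∉ Compliance.
(3) (exactly one): Jae ∈ Compliance.
(1): Jae ∉ Testing.
(5): only 2 candidates remain for Testing, so all are in.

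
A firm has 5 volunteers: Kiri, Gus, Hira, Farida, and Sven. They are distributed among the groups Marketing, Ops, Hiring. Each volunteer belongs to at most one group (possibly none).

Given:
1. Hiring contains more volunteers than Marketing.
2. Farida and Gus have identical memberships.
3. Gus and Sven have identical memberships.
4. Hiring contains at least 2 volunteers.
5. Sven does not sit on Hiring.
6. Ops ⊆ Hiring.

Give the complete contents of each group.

Marketing = {}; Ops = {}; Hiring = {Hira, Kiri}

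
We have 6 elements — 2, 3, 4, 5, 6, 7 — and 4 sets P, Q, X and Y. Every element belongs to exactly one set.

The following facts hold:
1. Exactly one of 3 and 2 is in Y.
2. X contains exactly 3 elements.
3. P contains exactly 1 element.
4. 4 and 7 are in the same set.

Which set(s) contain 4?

4: X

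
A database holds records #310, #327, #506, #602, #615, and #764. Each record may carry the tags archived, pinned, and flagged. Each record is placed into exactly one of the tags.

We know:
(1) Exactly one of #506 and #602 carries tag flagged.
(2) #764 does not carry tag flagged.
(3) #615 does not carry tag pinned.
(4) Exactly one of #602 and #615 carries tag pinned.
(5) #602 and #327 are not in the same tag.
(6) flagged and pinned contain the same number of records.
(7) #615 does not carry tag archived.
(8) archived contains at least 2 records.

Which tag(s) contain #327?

#327: archived

From (2): #764 ∉ flagged.
From (3): #615 ∉ pinned.
From (7): #615 ∉ archived.
(4) (exactly one): #602 ∈ pinned.
(5): #327 ∉ pinned.
Only one tag left: #615 ∈ flagged.
(1) (exactly one): #506 ∈ flagged.
Suppose #327 ∉ archived: no assignment then satisfies all the clues, so #327 ∈ archived.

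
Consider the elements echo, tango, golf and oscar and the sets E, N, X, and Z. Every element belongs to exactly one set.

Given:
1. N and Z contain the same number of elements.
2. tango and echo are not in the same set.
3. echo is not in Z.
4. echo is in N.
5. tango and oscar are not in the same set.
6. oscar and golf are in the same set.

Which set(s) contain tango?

tango: Z

From (3): echo ∉ Z.
From (4): echo ∈ N.
(2): tango ∉ N.
Suppose tango ∈ E: no assignment then satisfies all the clues, so tango ∉ E.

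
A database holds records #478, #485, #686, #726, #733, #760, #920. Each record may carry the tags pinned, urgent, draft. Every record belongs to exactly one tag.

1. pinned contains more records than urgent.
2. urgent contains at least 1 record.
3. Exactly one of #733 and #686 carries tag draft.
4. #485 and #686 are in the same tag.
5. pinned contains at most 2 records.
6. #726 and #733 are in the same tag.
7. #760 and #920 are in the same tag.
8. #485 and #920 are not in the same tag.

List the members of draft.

draft = {#726, #733, #760, #920}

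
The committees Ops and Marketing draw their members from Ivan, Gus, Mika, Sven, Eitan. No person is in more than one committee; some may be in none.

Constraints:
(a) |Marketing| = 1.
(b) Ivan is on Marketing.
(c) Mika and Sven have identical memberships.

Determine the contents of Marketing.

From (b): Ivan ∈ Marketing.
(a): Marketing already has 1, so the rest are out.

Marketing = {Ivan}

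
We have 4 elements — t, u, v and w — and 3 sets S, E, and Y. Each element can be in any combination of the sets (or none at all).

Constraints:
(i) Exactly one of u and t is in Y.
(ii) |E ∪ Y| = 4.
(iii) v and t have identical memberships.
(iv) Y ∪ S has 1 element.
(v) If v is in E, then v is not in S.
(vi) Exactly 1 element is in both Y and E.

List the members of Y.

Y = {u}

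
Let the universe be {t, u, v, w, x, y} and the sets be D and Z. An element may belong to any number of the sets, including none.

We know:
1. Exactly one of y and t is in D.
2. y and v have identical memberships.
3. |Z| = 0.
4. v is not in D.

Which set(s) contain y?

From (4): v ∉ D.
(2): y matches v: y ∉ D.
(3): Z already has 0, so the rest are out.
(1) (exactly one): t ∈ D.

y: none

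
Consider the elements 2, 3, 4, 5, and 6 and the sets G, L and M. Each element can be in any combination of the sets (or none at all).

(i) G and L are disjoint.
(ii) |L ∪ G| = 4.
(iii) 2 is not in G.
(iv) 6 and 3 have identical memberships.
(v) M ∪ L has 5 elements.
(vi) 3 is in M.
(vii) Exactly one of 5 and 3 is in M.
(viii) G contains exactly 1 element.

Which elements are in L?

L = {3, 5, 6}

From (iii): 2 ∉ G.
From (vi): 3 ∈ M.
(iv): 6 matches 3: 6 ∈ M.
(vii) (exactly one): 5 ∉ M.
Suppose 2 ∈ L: no assignment then satisfies all the clues, so 2 ∉ L.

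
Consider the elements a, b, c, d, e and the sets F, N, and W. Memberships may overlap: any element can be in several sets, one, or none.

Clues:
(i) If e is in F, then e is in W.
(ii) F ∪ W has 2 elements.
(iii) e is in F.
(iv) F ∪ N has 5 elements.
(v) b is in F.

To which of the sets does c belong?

c: N

From (iii): e ∈ F.
From (v): b ∈ F.
(i): e ∈ W.
Suppose c ∈ F: no assignment then satisfies all the clues, so c ∉ F.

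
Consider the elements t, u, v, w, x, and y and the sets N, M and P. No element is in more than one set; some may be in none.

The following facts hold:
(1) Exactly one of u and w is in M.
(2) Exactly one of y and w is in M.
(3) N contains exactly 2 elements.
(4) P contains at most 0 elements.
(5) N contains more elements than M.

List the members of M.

M = {w}

(4): P already has 0, so the rest are out.
Suppose t ∈ M: no assignment then satisfies all the clues, so t ∉ M.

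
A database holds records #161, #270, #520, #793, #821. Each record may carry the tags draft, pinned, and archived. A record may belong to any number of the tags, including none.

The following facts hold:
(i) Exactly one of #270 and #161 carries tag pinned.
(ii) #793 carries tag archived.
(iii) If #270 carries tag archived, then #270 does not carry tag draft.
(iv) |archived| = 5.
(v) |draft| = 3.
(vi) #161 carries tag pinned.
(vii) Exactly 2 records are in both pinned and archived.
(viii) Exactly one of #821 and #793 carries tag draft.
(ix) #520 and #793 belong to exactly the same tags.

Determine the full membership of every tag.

From (ii): #793 ∈ archived.
From (vi): #161 ∈ pinned.
(i) (exactly one): #270 ∉ pinned.
(iv): only 5 candidates remain for archived, so all are in.
(iii): #270 ∉ draft.
Suppose #161 ∉ draft: no assignment then satisfies all the clues, so #161 ∈ draft.

draft = {#161, #520, #793}; pinned = {#161, #821}; archived = {#161, #270, #520, #793, #821}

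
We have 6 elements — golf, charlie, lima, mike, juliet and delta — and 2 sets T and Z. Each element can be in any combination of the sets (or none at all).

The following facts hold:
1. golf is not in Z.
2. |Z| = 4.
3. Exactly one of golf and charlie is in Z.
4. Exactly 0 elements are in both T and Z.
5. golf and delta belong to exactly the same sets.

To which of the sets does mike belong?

From (1): golf ∉ Z.
(3) (exactly one): charlie ∈ Z.
(5): delta matches golf: delta ∉ Z.
(2): only 4 candidates remain for Z, so all are in.
Suppose mike ∈ T: no assignment then satisfies all the clues, so mike ∉ T.

mike: Z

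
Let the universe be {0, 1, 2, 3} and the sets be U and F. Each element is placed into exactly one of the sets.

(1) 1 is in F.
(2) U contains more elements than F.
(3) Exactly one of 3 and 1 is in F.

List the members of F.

F = {1}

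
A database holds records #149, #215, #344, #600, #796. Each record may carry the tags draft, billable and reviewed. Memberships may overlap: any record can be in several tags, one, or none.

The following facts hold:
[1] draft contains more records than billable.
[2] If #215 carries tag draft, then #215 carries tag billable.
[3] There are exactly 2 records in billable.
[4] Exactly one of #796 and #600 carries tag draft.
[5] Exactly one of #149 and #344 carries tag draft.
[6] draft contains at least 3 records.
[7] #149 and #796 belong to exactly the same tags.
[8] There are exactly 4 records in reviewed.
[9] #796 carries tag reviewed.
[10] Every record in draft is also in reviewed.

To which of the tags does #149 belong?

#149: draft, reviewed

From (9): #796 ∈ reviewed.
(7): #149 matches #796: #149 ∈ reviewed.
Suppose #149 ∉ draft: no assignment then satisfies all the clues, so #149 ∈ draft.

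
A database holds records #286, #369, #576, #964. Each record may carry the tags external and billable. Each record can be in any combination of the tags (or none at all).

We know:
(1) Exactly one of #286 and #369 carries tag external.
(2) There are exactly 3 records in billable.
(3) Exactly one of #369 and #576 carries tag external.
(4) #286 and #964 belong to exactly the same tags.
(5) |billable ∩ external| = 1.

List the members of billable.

billable = {#286, #369, #964}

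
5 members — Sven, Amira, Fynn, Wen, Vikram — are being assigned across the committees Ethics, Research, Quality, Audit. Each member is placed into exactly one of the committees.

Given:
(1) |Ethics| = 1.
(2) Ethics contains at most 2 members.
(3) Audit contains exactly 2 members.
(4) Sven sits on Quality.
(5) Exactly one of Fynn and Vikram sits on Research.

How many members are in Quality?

1

From (4): Sven ∈ Quality.
Suppose Amira ∈ Research: no assignment then satisfies all the clues, so Amira ∉ Research.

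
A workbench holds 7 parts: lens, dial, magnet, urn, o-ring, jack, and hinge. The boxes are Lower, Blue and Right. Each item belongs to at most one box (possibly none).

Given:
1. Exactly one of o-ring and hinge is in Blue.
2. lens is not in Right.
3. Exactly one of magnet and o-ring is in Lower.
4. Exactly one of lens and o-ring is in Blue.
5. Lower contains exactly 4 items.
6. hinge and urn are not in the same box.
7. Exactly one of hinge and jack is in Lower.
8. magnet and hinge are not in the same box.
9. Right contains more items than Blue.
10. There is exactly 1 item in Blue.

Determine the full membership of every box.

Lower = {jack, lens, magnet, urn}; Blue = {o-ring}; Right = {dial, hinge}

From (2): lens ∉ Right.
Suppose lens ∉ Lower: no assignment then satisfies all the clues, so lens ∈ Lower.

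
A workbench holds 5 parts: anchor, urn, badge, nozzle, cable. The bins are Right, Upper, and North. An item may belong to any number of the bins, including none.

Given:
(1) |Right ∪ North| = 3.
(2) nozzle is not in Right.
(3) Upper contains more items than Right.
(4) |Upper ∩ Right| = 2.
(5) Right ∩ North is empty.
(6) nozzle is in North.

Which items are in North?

North = {nozzle}

From (2): nozzle ∉ Right.
From (6): nozzle ∈ North.
Suppose anchor ∈ North: no assignment then satisfies all the clues, so anchor ∉ North.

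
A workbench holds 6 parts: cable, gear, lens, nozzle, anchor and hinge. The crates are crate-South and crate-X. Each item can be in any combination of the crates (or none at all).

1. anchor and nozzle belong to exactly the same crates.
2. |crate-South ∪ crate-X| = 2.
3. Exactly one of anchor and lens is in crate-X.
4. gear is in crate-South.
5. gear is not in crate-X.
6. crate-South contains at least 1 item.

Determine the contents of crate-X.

crate-X = {lens}

From (4): gear ∈ crate-South.
From (5): gear ∉ crate-X.
Suppose cable ∈ crate-X: no assignment then satisfies all the clues, so cable ∉ crate-X.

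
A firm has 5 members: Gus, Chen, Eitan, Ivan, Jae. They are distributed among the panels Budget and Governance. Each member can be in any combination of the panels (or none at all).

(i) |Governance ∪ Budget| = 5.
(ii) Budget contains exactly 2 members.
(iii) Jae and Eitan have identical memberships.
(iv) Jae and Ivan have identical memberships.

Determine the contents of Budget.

Budget = {Chen, Gus}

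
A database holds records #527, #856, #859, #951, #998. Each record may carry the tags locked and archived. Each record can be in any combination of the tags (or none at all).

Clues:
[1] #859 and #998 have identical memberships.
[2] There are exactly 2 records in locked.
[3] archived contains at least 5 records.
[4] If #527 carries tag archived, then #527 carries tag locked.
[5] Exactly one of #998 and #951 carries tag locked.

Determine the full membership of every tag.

locked = {#527, #951}; archived = {#527, #856, #859, #951, #998}

(3): only 5 candidates remain for archived, so all are in.
(4): #527 ∈ locked.
Suppose #856 ∈ locked: no assignment then satisfies all the clues, so #856 ∉ locked.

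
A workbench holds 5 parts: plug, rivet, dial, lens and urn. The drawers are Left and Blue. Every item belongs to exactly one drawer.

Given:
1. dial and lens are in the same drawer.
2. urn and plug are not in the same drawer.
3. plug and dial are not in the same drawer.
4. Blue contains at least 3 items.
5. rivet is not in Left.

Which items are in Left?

Left = {plug}

From (5): rivet ∉ Left.
Only one drawer left: rivet ∈ Blue.
Suppose plug ∉ Left: no assignment then satisfies all the clues, so plug ∈ Left.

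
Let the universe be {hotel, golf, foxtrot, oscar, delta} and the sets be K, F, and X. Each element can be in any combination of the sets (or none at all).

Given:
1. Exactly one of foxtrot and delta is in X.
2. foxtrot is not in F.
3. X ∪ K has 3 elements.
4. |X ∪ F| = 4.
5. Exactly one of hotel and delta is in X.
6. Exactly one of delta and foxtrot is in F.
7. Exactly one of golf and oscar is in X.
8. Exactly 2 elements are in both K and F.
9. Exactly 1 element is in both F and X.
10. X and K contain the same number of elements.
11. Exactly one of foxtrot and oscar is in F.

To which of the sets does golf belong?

golf: X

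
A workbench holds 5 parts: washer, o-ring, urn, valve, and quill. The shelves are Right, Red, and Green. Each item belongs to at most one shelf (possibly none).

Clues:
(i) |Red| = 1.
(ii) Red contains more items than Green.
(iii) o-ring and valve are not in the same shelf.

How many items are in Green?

0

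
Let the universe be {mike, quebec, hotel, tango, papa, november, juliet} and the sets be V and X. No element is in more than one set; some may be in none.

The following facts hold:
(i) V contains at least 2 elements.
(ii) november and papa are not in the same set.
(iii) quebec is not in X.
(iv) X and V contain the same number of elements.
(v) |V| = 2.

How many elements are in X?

2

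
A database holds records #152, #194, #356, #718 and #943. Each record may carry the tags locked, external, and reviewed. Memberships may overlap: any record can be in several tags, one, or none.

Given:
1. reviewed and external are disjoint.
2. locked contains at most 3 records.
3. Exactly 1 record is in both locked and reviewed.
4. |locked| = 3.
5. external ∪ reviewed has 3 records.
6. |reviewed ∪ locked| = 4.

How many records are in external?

1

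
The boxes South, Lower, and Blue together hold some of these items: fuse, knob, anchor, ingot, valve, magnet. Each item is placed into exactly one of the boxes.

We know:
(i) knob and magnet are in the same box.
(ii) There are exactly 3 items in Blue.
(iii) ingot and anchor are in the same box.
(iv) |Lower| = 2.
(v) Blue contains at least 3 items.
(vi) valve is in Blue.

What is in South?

South = {fuse}

From (vi): valve ∈ Blue.
Suppose fuse ∉ South: no assignment then satisfies all the clues, so fuse ∈ South.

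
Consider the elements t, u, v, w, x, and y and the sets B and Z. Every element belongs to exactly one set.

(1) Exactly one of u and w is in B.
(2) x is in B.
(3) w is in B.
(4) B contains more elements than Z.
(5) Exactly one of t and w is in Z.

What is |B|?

From (2): x ∈ B.
From (3): w ∈ B.
(1) (exactly one): u ∉ B.
(5) (exactly one): t ∈ Z.
Only one set left: u ∈ Z.
Suppose v ∉ B: no assignment then satisfies all the clues, so v ∈ B.

4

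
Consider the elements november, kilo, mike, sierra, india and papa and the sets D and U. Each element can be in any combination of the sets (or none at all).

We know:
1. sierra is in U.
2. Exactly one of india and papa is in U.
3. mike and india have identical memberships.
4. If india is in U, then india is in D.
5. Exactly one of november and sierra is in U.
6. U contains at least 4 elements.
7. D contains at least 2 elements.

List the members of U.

U = {india, kilo, mike, sierra}

From (1): sierra ∈ U.
(5) (exactly one): november ∉ U.
Suppose kilo ∉ U: no assignment then satisfies all the clues, so kilo ∈ U.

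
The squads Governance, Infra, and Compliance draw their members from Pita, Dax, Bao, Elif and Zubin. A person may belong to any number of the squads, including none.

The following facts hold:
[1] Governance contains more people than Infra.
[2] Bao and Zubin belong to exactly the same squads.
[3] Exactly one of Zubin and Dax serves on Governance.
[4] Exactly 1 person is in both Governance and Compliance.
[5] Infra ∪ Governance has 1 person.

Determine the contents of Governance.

Governance = {Dax}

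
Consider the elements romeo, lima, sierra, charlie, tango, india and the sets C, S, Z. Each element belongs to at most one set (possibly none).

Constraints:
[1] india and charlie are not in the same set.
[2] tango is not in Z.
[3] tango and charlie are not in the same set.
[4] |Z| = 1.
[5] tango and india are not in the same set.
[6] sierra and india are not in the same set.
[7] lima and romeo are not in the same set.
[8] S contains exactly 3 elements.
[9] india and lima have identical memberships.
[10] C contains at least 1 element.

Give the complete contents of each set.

C = {india, lima}; S = {romeo, sierra, tango}; Z = {charlie}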